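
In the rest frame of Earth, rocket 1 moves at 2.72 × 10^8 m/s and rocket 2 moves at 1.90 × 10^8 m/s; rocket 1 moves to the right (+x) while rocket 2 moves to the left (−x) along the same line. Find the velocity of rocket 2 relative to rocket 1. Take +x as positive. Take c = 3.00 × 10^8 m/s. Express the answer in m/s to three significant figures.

β_A = 0.907, β_B = -0.633 (dividing each by c = 3.00 × 10^8 m/s).
Transform to A's frame with the inverse velocity-addition law: u' = (u − v)/(1 − uv/c²), taking u = β_B and v = β_A.
u' = (-0.633 − 0.907) / (1 − (0.907)(-0.633)) = -1.5400/1.5742 = -0.9783.
u' = -0.9783 × 3.00 × 10^8 m/s.

-2.93 × 10^8 m/s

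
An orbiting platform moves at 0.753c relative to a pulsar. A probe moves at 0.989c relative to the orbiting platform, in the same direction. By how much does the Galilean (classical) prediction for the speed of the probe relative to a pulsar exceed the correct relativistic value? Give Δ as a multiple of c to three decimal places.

Galilean: u_cl = 0.989 + 0.753 = 1.7420.
Relativistic: u_rel = (0.989 + 0.753) / (1 + 0.989·0.753) = 1.7420/1.7447 = 0.9984.
Δ = 1.7420 − 0.9984 = 0.7436.
(The classical prediction exceeds c; the relativistic result does not.)

Δ = 0.744c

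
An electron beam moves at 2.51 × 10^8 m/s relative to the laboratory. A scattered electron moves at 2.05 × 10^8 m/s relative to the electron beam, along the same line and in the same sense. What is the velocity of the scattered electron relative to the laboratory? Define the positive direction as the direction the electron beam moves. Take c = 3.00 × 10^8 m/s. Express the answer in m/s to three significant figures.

2.90 × 10^8 m/s

In units of c (dividing by 3.00 × 10^8 m/s): v = 0.837, u' = 0.683.
u = (u' + v)/(1 + u'v/c²):
u = (0.683 + 0.837) / (1 + 0.683·0.837) = 1.5200/1.5717 = 0.9671
(Galilean addition would give +1.520c, exceeding c.)
Converting back: u = 0.9671 × 3.00 × 10^8 m/s.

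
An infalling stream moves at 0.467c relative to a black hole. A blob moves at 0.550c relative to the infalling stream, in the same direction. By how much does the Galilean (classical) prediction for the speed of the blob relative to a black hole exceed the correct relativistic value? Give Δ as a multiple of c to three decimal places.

Δ = 0.208c

Galilean: u_cl = 0.550 + 0.467 = 1.0170.
Relativistic: u_rel = (0.550 + 0.467) / (1 + 0.550·0.467) = 1.0170/1.2569 = 0.8092.
Δ = 1.0170 − 0.8092 = 0.2078.
(The classical prediction exceeds c; the relativistic result does not.)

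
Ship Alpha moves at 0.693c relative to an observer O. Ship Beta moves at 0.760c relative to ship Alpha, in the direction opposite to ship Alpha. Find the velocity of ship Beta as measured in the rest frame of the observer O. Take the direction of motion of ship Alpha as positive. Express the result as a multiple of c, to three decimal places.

-0.142c

With v = 0.693 and u' = -0.760 (in units of c),
u = (u' + v)/(1 + u'v/c²):
u = (-0.760 + 0.693) / (1 + (-0.760)·0.693) = -0.0670/0.4733 = -0.1416
(Galilean addition would give -0.067c.)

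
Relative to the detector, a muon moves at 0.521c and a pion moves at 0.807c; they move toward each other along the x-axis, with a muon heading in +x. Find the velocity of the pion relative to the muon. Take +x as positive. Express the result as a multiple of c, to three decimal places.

β_A = 0.521, β_B = -0.807.
Transform to A's frame with the inverse velocity-addition law: u' = (u − v)/(1 − uv/c²), taking u = β_B and v = β_A.
u' = (-0.807 − 0.521) / (1 − (0.521)(-0.807)) = -1.3280/1.4204 = -0.9349.

-0.935c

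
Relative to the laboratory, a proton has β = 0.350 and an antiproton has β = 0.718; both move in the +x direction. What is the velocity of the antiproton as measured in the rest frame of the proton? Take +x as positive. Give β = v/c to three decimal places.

β = +0.492

β_A = 0.350, β_B = 0.718.
Transform to A's frame with the inverse velocity-addition law: u' = (u − v)/(1 − uv/c²), taking u = β_B and v = β_A.
u' = (0.718 − 0.350) / (1 − (0.350)(0.718)) = 0.3680/0.7487 = 0.4915.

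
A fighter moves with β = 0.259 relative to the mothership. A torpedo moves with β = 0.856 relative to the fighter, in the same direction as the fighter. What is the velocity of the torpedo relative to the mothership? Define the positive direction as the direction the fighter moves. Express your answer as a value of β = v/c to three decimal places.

β = 0.913

With v = 0.259 and u' = 0.856 (in units of c),
u = (u' + v)/(1 + u'v/c²):
u = (0.856 + 0.259) / (1 + 0.856·0.259) = 1.1150/1.2217 = 0.9127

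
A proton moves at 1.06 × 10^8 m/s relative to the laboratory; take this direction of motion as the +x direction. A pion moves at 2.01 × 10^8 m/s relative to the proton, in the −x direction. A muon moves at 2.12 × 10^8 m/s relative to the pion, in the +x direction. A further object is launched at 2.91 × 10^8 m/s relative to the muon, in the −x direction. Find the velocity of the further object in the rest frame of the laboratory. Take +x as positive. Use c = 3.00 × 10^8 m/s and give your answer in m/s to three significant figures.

Apply u = (u' + v)/(1 + u'v/c²) successively, working outward toward the laboratory.
(Dividing each given speed by c = 3.00 × 10^8 m/s to work in units of c.)
Start: velocity of the proton relative to the laboratory = 0.3533c.
Compose with the pion (u' = -0.670 in the proton frame): u_1 = (-0.670 + 0.353) / (1 + (-0.670)·0.353) = -0.3167/0.7633 = -0.4149.
Compose with the muon (u' = 0.707 in the pion frame): u_2 = (0.707 + (-0.415)) / (1 + 0.707·(-0.415)) = 0.2918/0.7068 = 0.4128.
Compose with the further object (u' = -0.970 in the muon frame): u_3 = (-0.970 + 0.413) / (1 + (-0.970)·0.413) = -0.5572/0.5996 = -0.9293.
So u = -0.9293 × 3.00 × 10^8 m/s.

-2.79 × 10^8 m/s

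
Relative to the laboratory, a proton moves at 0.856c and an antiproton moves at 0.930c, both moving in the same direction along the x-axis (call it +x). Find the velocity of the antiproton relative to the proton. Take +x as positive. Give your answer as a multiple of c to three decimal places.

β_A = 0.856, β_B = 0.930.
Transform to A's frame with the inverse velocity-addition law: u' = (u − v)/(1 − uv/c²), taking u = β_B and v = β_A.
u' = (0.930 − 0.856) / (1 − (0.856)(0.930)) = 0.0740/0.2039 = 0.3629.

+0.363c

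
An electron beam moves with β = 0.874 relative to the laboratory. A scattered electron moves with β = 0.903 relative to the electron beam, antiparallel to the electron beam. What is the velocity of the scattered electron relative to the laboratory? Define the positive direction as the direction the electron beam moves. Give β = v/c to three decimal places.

With v = 0.874 and u' = -0.903 (in units of c),
u = (u' + v)/(1 + u'v/c²):
u = (-0.903 + 0.874) / (1 + (-0.903)·0.874) = -0.0290/0.2108 = -0.1376
(Galilean addition would give -0.029c.)

β = -0.138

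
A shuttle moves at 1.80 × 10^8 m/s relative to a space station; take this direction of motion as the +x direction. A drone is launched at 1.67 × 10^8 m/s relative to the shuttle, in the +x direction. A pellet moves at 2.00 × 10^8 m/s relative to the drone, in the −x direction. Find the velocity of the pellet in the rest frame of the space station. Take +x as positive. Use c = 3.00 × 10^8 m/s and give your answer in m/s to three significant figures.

Apply u = (u' + v)/(1 + u'v/c²) successively, working outward toward the space station.
(Dividing each given speed by c = 3.00 × 10^8 m/s to work in units of c.)
Start: velocity of the shuttle relative to the space station = 0.6000c.
Compose with the drone (u' = 0.557 in the shuttle frame): u_1 = (0.557 + 0.600) / (1 + 0.557·0.600) = 1.1567/1.3340 = 0.8671.
Compose with the pellet (u' = -0.667 in the drone frame): u_2 = (-0.667 + 0.867) / (1 + (-0.667)·0.867) = 0.2004/0.4220 = 0.4749.
So u = 0.4749 × 3.00 × 10^8 m/s.

+1.42 × 10^8 m/s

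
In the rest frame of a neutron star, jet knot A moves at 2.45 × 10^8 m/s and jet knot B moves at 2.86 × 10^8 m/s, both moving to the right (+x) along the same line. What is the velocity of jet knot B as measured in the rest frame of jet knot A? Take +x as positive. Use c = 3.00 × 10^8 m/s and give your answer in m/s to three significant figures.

+1.85 × 10^8 m/s

β_A = 0.817, β_B = 0.953 (dividing each by c = 3.00 × 10^8 m/s).
Transform to A's frame with the inverse velocity-addition law: u' = (u − v)/(1 − uv/c²), taking u = β_B and v = β_A.
u' = (0.953 − 0.817) / (1 − (0.817)(0.953)) = 0.1367/0.2214 = 0.6172.
u' = 0.6172 × 3.00 × 10^8 m/s.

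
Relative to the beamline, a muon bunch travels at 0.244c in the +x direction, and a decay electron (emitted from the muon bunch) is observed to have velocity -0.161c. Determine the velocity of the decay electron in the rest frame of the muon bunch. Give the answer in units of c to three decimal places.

Invert the composition law: u' = (u − v)/(1 − uv/c²).
u' = (-0.161 − 0.244) / (1 − (-0.161)(0.244)) = -0.4050/1.0393 = -0.3897.

-0.390c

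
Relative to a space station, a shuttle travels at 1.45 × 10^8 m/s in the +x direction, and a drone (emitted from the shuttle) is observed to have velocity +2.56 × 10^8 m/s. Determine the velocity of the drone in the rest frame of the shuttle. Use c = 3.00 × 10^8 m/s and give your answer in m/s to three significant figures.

+1.89 × 10^8 m/s

v = 0.483c, u = 0.853c.
Invert the composition law: u' = (u − v)/(1 − uv/c²).
u' = (0.853 − 0.483) / (1 − (0.853)(0.483)) = 0.3700/0.5876 = 0.6297.
u' = 0.6297 × 3.00 × 10^8 m/s.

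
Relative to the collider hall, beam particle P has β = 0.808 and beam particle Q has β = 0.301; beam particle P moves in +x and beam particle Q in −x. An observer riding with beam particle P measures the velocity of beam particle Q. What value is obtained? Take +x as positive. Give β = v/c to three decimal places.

β_A = 0.808, β_B = -0.301.
Transform to A's frame with the inverse velocity-addition law: u' = (u − v)/(1 − uv/c²), taking u = β_B and v = β_A.
u' = (-0.301 − 0.808) / (1 − (0.808)(-0.301)) = -1.1090/1.2432 = -0.8920.

β = -0.892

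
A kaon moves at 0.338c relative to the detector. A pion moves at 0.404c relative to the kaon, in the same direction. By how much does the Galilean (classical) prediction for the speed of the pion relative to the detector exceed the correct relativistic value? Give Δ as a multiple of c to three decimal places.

Δ = 0.089c

Galilean: u_cl = 0.404 + 0.338 = 0.7420.
Relativistic: u_rel = (0.404 + 0.338) / (1 + 0.404·0.338) = 0.7420/1.1366 = 0.6529.
Δ = 0.7420 − 0.6529 = 0.0891.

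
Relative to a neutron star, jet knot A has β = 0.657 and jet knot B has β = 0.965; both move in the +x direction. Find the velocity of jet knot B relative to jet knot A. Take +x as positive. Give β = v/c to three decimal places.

β_A = 0.657, β_B = 0.965.
Transform to A's frame with the inverse velocity-addition law: u' = (u − v)/(1 − uv/c²), taking u = β_B and v = β_A.
u' = (0.965 − 0.657) / (1 − (0.657)(0.965)) = 0.3080/0.3660 = 0.8415.

β = +0.842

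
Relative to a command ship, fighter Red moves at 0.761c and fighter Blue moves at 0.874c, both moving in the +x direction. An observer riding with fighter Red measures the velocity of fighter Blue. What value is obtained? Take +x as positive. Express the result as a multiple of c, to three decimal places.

+0.337c

β_A = 0.761, β_B = 0.874.
Transform to A's frame with the inverse velocity-addition law: u' = (u − v)/(1 − uv/c²), taking u = β_B and v = β_A.
u' = (0.874 − 0.761) / (1 − (0.761)(0.874)) = 0.1130/0.3349 = 0.3374.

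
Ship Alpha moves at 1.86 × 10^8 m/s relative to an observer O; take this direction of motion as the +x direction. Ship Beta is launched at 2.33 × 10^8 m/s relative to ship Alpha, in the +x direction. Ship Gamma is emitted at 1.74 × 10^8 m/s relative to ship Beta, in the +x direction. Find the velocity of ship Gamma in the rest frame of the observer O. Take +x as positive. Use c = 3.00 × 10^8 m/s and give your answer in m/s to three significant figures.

2.95 × 10^8 m/s

Apply u = (u' + v)/(1 + u'v/c²) successively, working outward toward the observer O.
(Dividing each given speed by c = 3.00 × 10^8 m/s to work in units of c.)
Start: velocity of ship Alpha relative to the observer O = 0.6200c.
Compose with ship Beta (u' = 0.777 in ship Alpha frame): u_1 = (0.777 + 0.620) / (1 + 0.777·0.620) = 1.3967/1.4815 = 0.9427.
Compose with ship Gamma (u' = 0.580 in ship Beta frame): u_2 = (0.580 + 0.943) / (1 + 0.580·0.943) = 1.5227/1.5468 = 0.9844.
So u = 0.9844 × 3.00 × 10^8 m/s.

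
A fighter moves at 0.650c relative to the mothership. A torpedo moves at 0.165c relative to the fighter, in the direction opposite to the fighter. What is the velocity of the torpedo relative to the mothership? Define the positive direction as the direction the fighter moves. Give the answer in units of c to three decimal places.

+0.543c

With v = 0.650 and u' = -0.165 (in units of c),
u = (u' + v)/(1 + u'v/c²):
u = (-0.165 + 0.650) / (1 + (-0.165)·0.650) = 0.4850/0.8928 = 0.5433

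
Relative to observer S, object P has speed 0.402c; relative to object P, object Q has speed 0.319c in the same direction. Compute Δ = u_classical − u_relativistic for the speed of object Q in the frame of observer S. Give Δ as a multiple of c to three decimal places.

Galilean: u_cl = 0.319 + 0.402 = 0.7210.
Relativistic: u_rel = (0.319 + 0.402) / (1 + 0.319·0.402) = 0.7210/1.1282 = 0.6390.
Δ = 0.7210 − 0.6390 = 0.0820.

Δ = 0.082c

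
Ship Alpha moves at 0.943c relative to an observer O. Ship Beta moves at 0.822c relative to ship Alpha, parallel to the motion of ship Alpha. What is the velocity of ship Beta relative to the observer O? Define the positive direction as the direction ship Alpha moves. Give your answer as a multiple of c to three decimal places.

With v = 0.943 and u' = 0.822 (in units of c),
u = (u' + v)/(1 + u'v/c²):
u = (0.822 + 0.943) / (1 + 0.822·0.943) = 1.7650/1.7751 = 0.9943
(Galilean addition would give +1.765c, exceeding c.)

0.994c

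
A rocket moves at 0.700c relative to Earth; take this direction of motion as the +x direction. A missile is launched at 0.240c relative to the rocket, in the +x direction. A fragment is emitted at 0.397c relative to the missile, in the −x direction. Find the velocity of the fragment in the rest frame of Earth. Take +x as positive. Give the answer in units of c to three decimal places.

Apply u = (u' + v)/(1 + u'v/c²) successively, working outward toward Earth.
Start: velocity of the rocket relative to Earth = 0.7000c.
Compose with the missile (u' = 0.240 in the rocket frame): u_1 = (0.240 + 0.700) / (1 + 0.240·0.700) = 0.9400/1.1680 = 0.8048.
Compose with the fragment (u' = -0.397 in the missile frame): u_2 = (-0.397 + 0.805) / (1 + (-0.397)·0.805) = 0.4078/0.6805 = 0.5993.

+0.599c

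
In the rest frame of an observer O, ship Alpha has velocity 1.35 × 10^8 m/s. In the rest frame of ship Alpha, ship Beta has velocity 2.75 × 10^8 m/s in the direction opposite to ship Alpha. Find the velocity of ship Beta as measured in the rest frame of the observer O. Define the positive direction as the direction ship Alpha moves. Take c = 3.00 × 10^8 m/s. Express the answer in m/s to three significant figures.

In units of c (dividing by 3.00 × 10^8 m/s): v = 0.450, u' = -0.917.
u = (u' + v)/(1 + u'v/c²):
u = (-0.917 + 0.450) / (1 + (-0.917)·0.450) = -0.4667/0.5875 = -0.7943
Converting back: u = -0.7943 × 3.00 × 10^8 m/s.

-2.38 × 10^8 m/s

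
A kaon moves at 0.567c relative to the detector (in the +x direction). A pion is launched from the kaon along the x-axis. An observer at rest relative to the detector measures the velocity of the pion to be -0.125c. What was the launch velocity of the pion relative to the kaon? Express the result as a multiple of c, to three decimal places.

Invert the composition law: u' = (u − v)/(1 − uv/c²).
u' = (-0.125 − 0.567) / (1 − (-0.125)(0.567)) = -0.6920/1.0709 = -0.6462.

-0.646c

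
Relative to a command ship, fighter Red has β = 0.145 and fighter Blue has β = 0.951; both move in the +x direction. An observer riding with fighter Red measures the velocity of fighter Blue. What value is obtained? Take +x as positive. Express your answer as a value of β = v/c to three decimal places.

β_A = 0.145, β_B = 0.951.
Transform to A's frame with the inverse velocity-addition law: u' = (u − v)/(1 − uv/c²), taking u = β_B and v = β_A.
u' = (0.951 − 0.145) / (1 − (0.145)(0.951)) = 0.8060/0.8621 = 0.9349.

β = +0.935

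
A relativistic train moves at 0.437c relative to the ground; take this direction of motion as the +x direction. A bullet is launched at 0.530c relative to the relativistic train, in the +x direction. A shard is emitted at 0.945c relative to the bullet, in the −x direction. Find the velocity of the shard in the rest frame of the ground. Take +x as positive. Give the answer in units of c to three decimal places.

Apply u = (u' + v)/(1 + u'v/c²) successively, working outward toward the ground.
Start: velocity of the relativistic train relative to the ground = 0.4370c.
Compose with the bullet (u' = 0.530 in the relativistic train frame): u_1 = (0.530 + 0.437) / (1 + 0.530·0.437) = 0.9670/1.2316 = 0.7852.
Compose with the shard (u' = -0.945 in the bullet frame): u_2 = (-0.945 + 0.785) / (1 + (-0.945)·0.785) = -0.1598/0.2580 = -0.6195.

-0.619c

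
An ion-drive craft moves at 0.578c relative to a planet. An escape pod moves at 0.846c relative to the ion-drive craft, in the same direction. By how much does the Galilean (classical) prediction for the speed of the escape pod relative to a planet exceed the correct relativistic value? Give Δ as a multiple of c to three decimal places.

Δ = 0.468c

Galilean: u_cl = 0.846 + 0.578 = 1.4240.
Relativistic: u_rel = (0.846 + 0.578) / (1 + 0.846·0.578) = 1.4240/1.4890 = 0.9564.
Δ = 1.4240 − 0.9564 = 0.4676.
(The classical prediction exceeds c; the relativistic result does not.)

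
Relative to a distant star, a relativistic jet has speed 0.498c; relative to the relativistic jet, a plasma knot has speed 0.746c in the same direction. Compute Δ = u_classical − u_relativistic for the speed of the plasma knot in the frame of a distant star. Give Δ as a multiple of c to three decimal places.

Δ = 0.337c

Galilean: u_cl = 0.746 + 0.498 = 1.2440.
Relativistic: u_rel = (0.746 + 0.498) / (1 + 0.746·0.498) = 1.2440/1.3715 = 0.9070.
Δ = 1.2440 − 0.9070 = 0.3370.
(The classical prediction exceeds c; the relativistic result does not.)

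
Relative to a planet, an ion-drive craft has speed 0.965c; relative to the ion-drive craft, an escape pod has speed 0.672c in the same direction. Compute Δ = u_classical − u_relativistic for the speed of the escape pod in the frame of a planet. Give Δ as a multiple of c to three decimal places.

Galilean: u_cl = 0.672 + 0.965 = 1.6370.
Relativistic: u_rel = (0.672 + 0.965) / (1 + 0.672·0.965) = 1.6370/1.6485 = 0.9930.
Δ = 1.6370 − 0.9930 = 0.6440.
(The classical prediction exceeds c; the relativistic result does not.)

Δ = 0.644c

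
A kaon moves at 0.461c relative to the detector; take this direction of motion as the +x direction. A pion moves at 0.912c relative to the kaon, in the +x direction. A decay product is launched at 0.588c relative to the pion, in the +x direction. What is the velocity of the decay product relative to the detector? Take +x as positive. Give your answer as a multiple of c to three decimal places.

Apply u = (u' + v)/(1 + u'v/c²) successively, working outward toward the detector.
Start: velocity of the kaon relative to the detector = 0.4610c.
Compose with the pion (u' = 0.912 in the kaon frame): u_1 = (0.912 + 0.461) / (1 + 0.912·0.461) = 1.3730/1.4204 = 0.9666.
Compose with the decay product (u' = 0.588 in the pion frame): u_2 = (0.588 + 0.967) / (1 + 0.588·0.967) = 1.5546/1.5684 = 0.9912.

0.991c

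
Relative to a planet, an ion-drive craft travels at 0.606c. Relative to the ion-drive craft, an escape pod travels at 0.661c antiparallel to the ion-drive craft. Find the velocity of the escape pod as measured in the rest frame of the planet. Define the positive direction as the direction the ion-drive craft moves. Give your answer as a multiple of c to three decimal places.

-0.092c

With v = 0.606 and u' = -0.661 (in units of c),
u = (u' + v)/(1 + u'v/c²):
u = (-0.661 + 0.606) / (1 + (-0.661)·0.606) = -0.0550/0.5994 = -0.0918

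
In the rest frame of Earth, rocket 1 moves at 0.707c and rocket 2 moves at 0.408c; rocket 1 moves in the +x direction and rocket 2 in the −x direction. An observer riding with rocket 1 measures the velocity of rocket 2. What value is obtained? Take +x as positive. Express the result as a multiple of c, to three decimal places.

β_A = 0.707, β_B = -0.408.
Transform to A's frame with the inverse velocity-addition law: u' = (u − v)/(1 − uv/c²), taking u = β_B and v = β_A.
u' = (-0.408 − 0.707) / (1 − (0.707)(-0.408)) = -1.1150/1.2885 = -0.8654.

-0.865c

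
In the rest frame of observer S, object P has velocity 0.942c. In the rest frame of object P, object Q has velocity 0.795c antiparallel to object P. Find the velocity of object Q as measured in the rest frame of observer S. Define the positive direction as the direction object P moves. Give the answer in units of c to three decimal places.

With v = 0.942 and u' = -0.795 (in units of c),
u = (u' + v)/(1 + u'v/c²):
u = (-0.795 + 0.942) / (1 + (-0.795)·0.942) = 0.1470/0.2511 = 0.5854

+0.585c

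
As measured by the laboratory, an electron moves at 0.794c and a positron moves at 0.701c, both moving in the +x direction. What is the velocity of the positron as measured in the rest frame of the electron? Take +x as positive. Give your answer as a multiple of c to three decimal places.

-0.210c

β_A = 0.794, β_B = 0.701.
Transform to A's frame with the inverse velocity-addition law: u' = (u − v)/(1 − uv/c²), taking u = β_B and v = β_A.
u' = (0.701 − 0.794) / (1 − (0.794)(0.701)) = -0.0930/0.4434 = -0.2097.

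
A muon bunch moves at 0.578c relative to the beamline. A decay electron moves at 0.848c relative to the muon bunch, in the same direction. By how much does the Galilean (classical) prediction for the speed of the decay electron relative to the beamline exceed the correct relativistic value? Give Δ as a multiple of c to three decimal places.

Δ = 0.469c

Galilean: u_cl = 0.848 + 0.578 = 1.4260.
Relativistic: u_rel = (0.848 + 0.578) / (1 + 0.848·0.578) = 1.4260/1.4901 = 0.9570.
Δ = 1.4260 − 0.9570 = 0.4690.
(The classical prediction exceeds c; the relativistic result does not.)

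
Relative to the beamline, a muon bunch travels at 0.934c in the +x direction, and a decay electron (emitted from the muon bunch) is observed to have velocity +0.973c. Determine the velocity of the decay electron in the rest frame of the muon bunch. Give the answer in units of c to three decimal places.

Invert the composition law: u' = (u − v)/(1 − uv/c²).
u' = (0.973 − 0.934) / (1 − (0.973)(0.934)) = 0.0390/0.0912 = 0.4275.

+0.428c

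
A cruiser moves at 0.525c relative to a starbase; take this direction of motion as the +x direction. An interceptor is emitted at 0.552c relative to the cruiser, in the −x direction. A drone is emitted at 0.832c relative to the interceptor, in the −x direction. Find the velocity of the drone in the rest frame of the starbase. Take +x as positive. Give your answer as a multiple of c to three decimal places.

-0.843c

Apply u = (u' + v)/(1 + u'v/c²) successively, working outward toward the starbase.
Start: velocity of the cruiser relative to the starbase = 0.5250c.
Compose with the interceptor (u' = -0.552 in the cruiser frame): u_1 = (-0.552 + 0.525) / (1 + (-0.552)·0.525) = -0.0270/0.7102 = -0.0380.
Compose with the drone (u' = -0.832 in the interceptor frame): u_2 = (-0.832 + (-0.038)) / (1 + (-0.832)·(-0.038)) = -0.8700/1.0316 = -0.8433.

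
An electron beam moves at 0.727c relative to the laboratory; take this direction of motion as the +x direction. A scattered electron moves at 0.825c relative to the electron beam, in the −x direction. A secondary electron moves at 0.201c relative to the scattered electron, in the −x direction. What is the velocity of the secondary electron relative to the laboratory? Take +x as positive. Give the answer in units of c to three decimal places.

Apply u = (u' + v)/(1 + u'v/c²) successively, working outward toward the laboratory.
Start: velocity of the electron beam relative to the laboratory = 0.7270c.
Compose with the scattered electron (u' = -0.825 in the electron beam frame): u_1 = (-0.825 + 0.727) / (1 + (-0.825)·0.727) = -0.0980/0.4002 = -0.2449.
Compose with the secondary electron (u' = -0.201 in the scattered electron frame): u_2 = (-0.201 + (-0.245)) / (1 + (-0.201)·(-0.245)) = -0.4459/1.0492 = -0.4249.

-0.425c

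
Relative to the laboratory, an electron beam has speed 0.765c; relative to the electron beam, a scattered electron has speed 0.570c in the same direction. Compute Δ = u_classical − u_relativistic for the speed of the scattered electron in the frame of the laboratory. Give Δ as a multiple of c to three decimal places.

Galilean: u_cl = 0.570 + 0.765 = 1.3350.
Relativistic: u_rel = (0.570 + 0.765) / (1 + 0.570·0.765) = 1.3350/1.4361 = 0.9296.
Δ = 1.3350 − 0.9296 = 0.4054.
(The classical prediction exceeds c; the relativistic result does not.)

Δ = 0.405c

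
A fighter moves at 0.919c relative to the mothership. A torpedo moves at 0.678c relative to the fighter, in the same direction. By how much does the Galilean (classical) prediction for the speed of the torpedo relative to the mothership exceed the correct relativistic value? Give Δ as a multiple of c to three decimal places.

Δ = 0.613c

Galilean: u_cl = 0.678 + 0.919 = 1.5970.
Relativistic: u_rel = (0.678 + 0.919) / (1 + 0.678·0.919) = 1.5970/1.6231 = 0.9839.
Δ = 1.5970 − 0.9839 = 0.6131.
(The classical prediction exceeds c; the relativistic result does not.)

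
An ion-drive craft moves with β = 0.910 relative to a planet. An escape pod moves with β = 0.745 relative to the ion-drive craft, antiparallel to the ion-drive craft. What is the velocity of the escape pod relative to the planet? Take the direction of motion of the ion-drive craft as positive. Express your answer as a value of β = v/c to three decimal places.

With v = 0.910 and u' = -0.745 (in units of c),
u = (u' + v)/(1 + u'v/c²):
u = (-0.745 + 0.910) / (1 + (-0.745)·0.910) = 0.1650/0.3221 = 0.5123

β = +0.512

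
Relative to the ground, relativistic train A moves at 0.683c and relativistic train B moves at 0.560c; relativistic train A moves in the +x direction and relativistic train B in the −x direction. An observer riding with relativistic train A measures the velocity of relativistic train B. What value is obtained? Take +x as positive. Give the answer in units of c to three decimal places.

β_A = 0.683, β_B = -0.560.
Transform to A's frame with the inverse velocity-addition law: u' = (u − v)/(1 − uv/c²), taking u = β_B and v = β_A.
u' = (-0.560 − 0.683) / (1 − (0.683)(-0.560)) = -1.2430/1.3825 = -0.8991.

-0.899c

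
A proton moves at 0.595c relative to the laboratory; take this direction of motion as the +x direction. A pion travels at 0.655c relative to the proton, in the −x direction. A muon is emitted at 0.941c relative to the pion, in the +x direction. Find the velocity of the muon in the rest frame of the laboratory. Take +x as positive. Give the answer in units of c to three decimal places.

+0.929c

Apply u = (u' + v)/(1 + u'v/c²) successively, working outward toward the laboratory.
Start: velocity of the proton relative to the laboratory = 0.5950c.
Compose with the pion (u' = -0.655 in the proton frame): u_1 = (-0.655 + 0.595) / (1 + (-0.655)·0.595) = -0.0600/0.6103 = -0.0983.
Compose with the muon (u' = 0.941 in the pion frame): u_2 = (0.941 + (-0.098)) / (1 + 0.941·(-0.098)) = 0.8427/0.9075 = 0.9286.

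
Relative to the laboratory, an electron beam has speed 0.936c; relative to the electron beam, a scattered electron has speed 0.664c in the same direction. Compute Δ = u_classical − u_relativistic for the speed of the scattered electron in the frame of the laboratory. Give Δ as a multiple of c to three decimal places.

Δ = 0.613c

Galilean: u_cl = 0.664 + 0.936 = 1.6000.
Relativistic: u_rel = (0.664 + 0.936) / (1 + 0.664·0.936) = 1.6000/1.6215 = 0.9867.
Δ = 1.6000 − 0.9867 = 0.6133.
(The classical prediction exceeds c; the relativistic result does not.)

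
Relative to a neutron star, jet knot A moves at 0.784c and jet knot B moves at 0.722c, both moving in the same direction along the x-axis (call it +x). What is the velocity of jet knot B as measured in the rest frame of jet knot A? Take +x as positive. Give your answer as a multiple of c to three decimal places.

β_A = 0.784, β_B = 0.722.
Transform to A's frame with the inverse velocity-addition law: u' = (u − v)/(1 − uv/c²), taking u = β_B and v = β_A.
u' = (0.722 − 0.784) / (1 − (0.784)(0.722)) = -0.0620/0.4340 = -0.1429.

-0.143c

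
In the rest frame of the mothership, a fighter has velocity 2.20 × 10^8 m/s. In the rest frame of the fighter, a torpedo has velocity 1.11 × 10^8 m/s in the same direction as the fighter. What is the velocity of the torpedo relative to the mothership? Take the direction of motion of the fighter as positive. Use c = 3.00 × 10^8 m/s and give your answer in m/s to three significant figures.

In units of c (dividing by 3.00 × 10^8 m/s): v = 0.733, u' = 0.370.
u = (u' + v)/(1 + u'v/c²):
u = (0.370 + 0.733) / (1 + 0.370·0.733) = 1.1033/1.2713 = 0.8679
Converting back: u = 0.8679 × 3.00 × 10^8 m/s.

2.60 × 10^8 m/s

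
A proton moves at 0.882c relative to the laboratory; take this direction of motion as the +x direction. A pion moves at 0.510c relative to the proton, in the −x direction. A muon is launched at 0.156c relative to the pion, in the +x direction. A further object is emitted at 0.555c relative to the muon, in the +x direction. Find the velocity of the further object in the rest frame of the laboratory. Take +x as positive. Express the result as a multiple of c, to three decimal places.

+0.922c

Apply u = (u' + v)/(1 + u'v/c²) successively, working outward toward the laboratory.
Start: velocity of the proton relative to the laboratory = 0.8820c.
Compose with the pion (u' = -0.510 in the proton frame): u_1 = (-0.510 + 0.882) / (1 + (-0.510)·0.882) = 0.3720/0.5502 = 0.6761.
Compose with the muon (u' = 0.156 in the pion frame): u_2 = (0.156 + 0.676) / (1 + 0.156·0.676) = 0.8321/1.1055 = 0.7527.
Compose with the further object (u' = 0.555 in the muon frame): u_3 = (0.555 + 0.753) / (1 + 0.555·0.753) = 1.3077/1.4178 = 0.9224.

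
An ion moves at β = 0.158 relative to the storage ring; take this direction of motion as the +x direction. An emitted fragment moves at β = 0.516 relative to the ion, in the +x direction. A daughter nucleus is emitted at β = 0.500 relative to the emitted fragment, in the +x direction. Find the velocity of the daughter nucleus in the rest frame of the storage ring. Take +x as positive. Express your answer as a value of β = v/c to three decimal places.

Apply u = (u' + v)/(1 + u'v/c²) successively, working outward toward the storage ring.
Start: velocity of the ion relative to the storage ring = 0.1580c.
Compose with the emitted fragment (u' = 0.516 in the ion frame): u_1 = (0.516 + 0.158) / (1 + 0.516·0.158) = 0.6740/1.0815 = 0.6232.
Compose with the daughter nucleus (u' = 0.500 in the emitted fragment frame): u_2 = (0.500 + 0.623) / (1 + 0.500·0.623) = 1.1232/1.3116 = 0.8564.

β = 0.856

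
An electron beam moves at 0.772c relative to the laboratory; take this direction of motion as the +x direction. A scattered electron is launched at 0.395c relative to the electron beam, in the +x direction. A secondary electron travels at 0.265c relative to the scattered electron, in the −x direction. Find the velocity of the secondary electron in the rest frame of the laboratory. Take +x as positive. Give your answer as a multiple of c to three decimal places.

Apply u = (u' + v)/(1 + u'v/c²) successively, working outward toward the laboratory.
Start: velocity of the electron beam relative to the laboratory = 0.7720c.
Compose with the scattered electron (u' = 0.395 in the electron beam frame): u_1 = (0.395 + 0.772) / (1 + 0.395·0.772) = 1.1670/1.3049 = 0.8943.
Compose with the secondary electron (u' = -0.265 in the scattered electron frame): u_2 = (-0.265 + 0.894) / (1 + (-0.265)·0.894) = 0.6293/0.7630 = 0.8247.

+0.825c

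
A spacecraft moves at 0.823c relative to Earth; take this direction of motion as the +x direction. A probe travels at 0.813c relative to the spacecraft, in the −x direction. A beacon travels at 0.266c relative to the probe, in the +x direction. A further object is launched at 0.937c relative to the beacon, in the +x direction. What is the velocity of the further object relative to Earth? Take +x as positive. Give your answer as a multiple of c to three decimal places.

Apply u = (u' + v)/(1 + u'v/c²) successively, working outward toward Earth.
Start: velocity of the spacecraft relative to Earth = 0.8230c.
Compose with the probe (u' = -0.813 in the spacecraft frame): u_1 = (-0.813 + 0.823) / (1 + (-0.813)·0.823) = 0.0100/0.3309 = 0.0302.
Compose with the beacon (u' = 0.266 in the probe frame): u_2 = (0.266 + 0.030) / (1 + 0.266·0.030) = 0.2962/1.0080 = 0.2939.
Compose with the further object (u' = 0.937 in the beacon frame): u_3 = (0.937 + 0.294) / (1 + 0.937·0.294) = 1.2309/1.2753 = 0.9651.

+0.965c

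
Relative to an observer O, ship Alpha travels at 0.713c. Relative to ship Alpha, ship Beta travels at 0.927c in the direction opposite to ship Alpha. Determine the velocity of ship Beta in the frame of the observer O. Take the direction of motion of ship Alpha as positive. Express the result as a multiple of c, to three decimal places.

With v = 0.713 and u' = -0.927 (in units of c),
u = (u' + v)/(1 + u'v/c²):
u = (-0.927 + 0.713) / (1 + (-0.927)·0.713) = -0.2140/0.3390 = -0.6312
(Galilean addition would give -0.214c.)

-0.631c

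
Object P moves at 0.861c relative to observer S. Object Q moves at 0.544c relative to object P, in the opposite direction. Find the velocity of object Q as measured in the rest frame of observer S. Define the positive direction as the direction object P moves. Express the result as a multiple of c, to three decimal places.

+0.596c

With v = 0.861 and u' = -0.544 (in units of c),
u = (u' + v)/(1 + u'v/c²):
u = (-0.544 + 0.861) / (1 + (-0.544)·0.861) = 0.3170/0.5316 = 0.5963
(Galilean addition would give +0.317c.)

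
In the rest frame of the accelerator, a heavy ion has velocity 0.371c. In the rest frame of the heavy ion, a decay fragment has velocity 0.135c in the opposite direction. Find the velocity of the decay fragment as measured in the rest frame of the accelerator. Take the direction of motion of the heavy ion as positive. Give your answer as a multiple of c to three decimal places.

With v = 0.371 and u' = -0.135 (in units of c),
u = (u' + v)/(1 + u'v/c²):
u = (-0.135 + 0.371) / (1 + (-0.135)·0.371) = 0.2360/0.9499 = 0.2484
(Galilean addition would give +0.236c.)

+0.248c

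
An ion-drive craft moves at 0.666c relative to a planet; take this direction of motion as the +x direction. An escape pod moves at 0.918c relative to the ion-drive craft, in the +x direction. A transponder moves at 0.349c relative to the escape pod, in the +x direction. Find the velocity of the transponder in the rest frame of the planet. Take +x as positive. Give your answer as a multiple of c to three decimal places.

0.992c

Apply u = (u' + v)/(1 + u'v/c²) successively, working outward toward the planet.
Start: velocity of the ion-drive craft relative to the planet = 0.6660c.
Compose with the escape pod (u' = 0.918 in the ion-drive craft frame): u_1 = (0.918 + 0.666) / (1 + 0.918·0.666) = 1.5840/1.6114 = 0.9830.
Compose with the transponder (u' = 0.349 in the escape pod frame): u_2 = (0.349 + 0.983) / (1 + 0.349·0.983) = 1.3320/1.3431 = 0.9918.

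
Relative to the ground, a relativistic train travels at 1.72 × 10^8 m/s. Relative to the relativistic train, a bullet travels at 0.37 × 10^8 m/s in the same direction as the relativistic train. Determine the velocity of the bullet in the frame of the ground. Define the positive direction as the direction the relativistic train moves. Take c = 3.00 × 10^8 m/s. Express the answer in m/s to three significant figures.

1.95 × 10^8 m/s

In units of c (dividing by 3.00 × 10^8 m/s): v = 0.573, u' = 0.123.
u = (u' + v)/(1 + u'v/c²):
u = (0.123 + 0.573) / (1 + 0.123·0.573) = 0.6967/1.0707 = 0.6507
Converting back: u = 0.6507 × 3.00 × 10^8 m/s.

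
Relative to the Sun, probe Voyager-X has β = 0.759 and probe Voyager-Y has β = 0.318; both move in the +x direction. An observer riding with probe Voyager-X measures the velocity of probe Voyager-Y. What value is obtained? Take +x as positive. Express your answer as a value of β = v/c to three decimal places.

β_A = 0.759, β_B = 0.318.
Transform to A's frame with the inverse velocity-addition law: u' = (u − v)/(1 − uv/c²), taking u = β_B and v = β_A.
u' = (0.318 − 0.759) / (1 − (0.759)(0.318)) = -0.4410/0.7586 = -0.5813.

β = -0.581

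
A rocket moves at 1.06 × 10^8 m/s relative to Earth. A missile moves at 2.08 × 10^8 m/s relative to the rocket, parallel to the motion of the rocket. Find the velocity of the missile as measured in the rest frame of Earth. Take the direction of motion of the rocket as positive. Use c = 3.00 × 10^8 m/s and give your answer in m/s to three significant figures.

In units of c (dividing by 3.00 × 10^8 m/s): v = 0.353, u' = 0.693.
u = (u' + v)/(1 + u'v/c²):
u = (0.693 + 0.353) / (1 + 0.693·0.353) = 1.0467/1.2450 = 0.8407
(Galilean addition would give +1.047c, exceeding c.)
Converting back: u = 0.8407 × 3.00 × 10^8 m/s.

2.52 × 10^8 m/s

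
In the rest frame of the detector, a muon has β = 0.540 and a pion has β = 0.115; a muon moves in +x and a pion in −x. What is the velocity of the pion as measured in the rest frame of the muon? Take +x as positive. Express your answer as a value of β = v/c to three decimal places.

β_A = 0.540, β_B = -0.115.
Transform to A's frame with the inverse velocity-addition law: u' = (u − v)/(1 − uv/c²), taking u = β_B and v = β_A.
u' = (-0.115 − 0.540) / (1 − (0.540)(-0.115)) = -0.6550/1.0621 = -0.6167.

β = -0.617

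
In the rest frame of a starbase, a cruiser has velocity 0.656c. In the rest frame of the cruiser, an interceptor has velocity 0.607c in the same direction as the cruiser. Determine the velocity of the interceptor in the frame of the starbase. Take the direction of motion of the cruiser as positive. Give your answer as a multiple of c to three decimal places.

0.903c

With v = 0.656 and u' = 0.607 (in units of c),
u = (u' + v)/(1 + u'v/c²):
u = (0.607 + 0.656) / (1 + 0.607·0.656) = 1.2630/1.3982 = 0.9033
(Galilean addition would give +1.263c, exceeding c.)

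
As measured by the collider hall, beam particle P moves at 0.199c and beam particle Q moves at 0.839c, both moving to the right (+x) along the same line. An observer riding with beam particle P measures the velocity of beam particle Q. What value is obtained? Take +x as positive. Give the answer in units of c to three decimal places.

β_A = 0.199, β_B = 0.839.
Transform to A's frame with the inverse velocity-addition law: u' = (u − v)/(1 − uv/c²), taking u = β_B and v = β_A.
u' = (0.839 − 0.199) / (1 − (0.199)(0.839)) = 0.6400/0.8330 = 0.7683.

+0.768c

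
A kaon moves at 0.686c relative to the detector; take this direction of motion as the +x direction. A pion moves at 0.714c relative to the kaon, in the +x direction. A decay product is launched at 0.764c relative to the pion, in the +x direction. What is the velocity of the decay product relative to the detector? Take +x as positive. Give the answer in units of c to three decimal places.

0.992c

Apply u = (u' + v)/(1 + u'v/c²) successively, working outward toward the detector.
Start: velocity of the kaon relative to the detector = 0.6860c.
Compose with the pion (u' = 0.714 in the kaon frame): u_1 = (0.714 + 0.686) / (1 + 0.714·0.686) = 1.4000/1.4898 = 0.9397.
Compose with the decay product (u' = 0.764 in the pion frame): u_2 = (0.764 + 0.940) / (1 + 0.764·0.940) = 1.7037/1.7179 = 0.9917.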